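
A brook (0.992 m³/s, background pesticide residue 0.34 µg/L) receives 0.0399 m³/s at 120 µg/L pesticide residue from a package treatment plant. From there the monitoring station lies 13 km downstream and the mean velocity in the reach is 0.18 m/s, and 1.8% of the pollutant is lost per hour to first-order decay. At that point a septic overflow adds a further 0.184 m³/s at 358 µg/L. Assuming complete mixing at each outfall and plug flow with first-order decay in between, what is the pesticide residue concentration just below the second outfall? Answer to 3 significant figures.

57.1 µg/L

Mass balance: C = (0.9920·0.3400 + 0.03990·120.0) / 1.032 = 5.125/1.032 = 4.967 µg/L; combined flow 1.032 m³/s.
Travel time t = 13·1000 / 0.18 = 72220 s = 20.06 h.
1.8%/h lost → k = −ln(1 − 0.018) = 0.01816 h⁻¹.
Applying C = C₀e^(−kt): 4.967 × 0.6946 = 3.450 µg/L.
Second outfall: C = (1.032·3.450 + 0.1840·358.0)/1.216 = 57.10 µg/L.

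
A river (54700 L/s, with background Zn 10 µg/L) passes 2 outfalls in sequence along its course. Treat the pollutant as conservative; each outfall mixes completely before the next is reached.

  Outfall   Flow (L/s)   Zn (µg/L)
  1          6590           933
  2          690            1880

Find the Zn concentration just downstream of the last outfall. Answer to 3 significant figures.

After outfall 1: Q = 54700 + 6590 = 61290 L/s; C = (54700·10.00 + 6590·933.0)/61290 = 109.2 µg/L.
After outfall 2: Q = 61290 + 690.0 = 61980 L/s; C = (61290·109.2 + 690.0·1880)/61980 = 129.0 µg/L.

129 µg/L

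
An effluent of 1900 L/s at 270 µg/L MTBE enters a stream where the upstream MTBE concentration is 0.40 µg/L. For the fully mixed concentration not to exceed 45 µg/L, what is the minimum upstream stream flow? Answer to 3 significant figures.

9590 L/s

Set C_mix = 45: (Q·0.4000 + 1900·270.0) / (Q + 1900) = 45
→ Q = 1900·(270.0 − 45)/(45 − 0.4000) = 9585 L/s.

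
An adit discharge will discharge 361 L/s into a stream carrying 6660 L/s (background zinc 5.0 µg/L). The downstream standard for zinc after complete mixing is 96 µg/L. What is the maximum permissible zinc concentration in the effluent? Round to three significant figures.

1770 µg/L

At the limit, (Qr·Cr + Qe·Cₑ)/(Qr + Qe) = 96:
Cₑ = (7021·96 − 6660·5.000) / 361.0 = 1775 µg/L.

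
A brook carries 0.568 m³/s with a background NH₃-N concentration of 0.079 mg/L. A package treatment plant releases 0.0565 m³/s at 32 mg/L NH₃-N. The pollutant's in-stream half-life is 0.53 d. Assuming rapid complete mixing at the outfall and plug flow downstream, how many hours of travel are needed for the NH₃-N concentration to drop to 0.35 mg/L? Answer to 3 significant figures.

39.2 h

Conservation of mass: C = (0.5680·0.07900 + 0.05650·32.00) / 0.6245 = 1.853/0.6245 = 2.967 mg/L.
Half-life 0.53 d → k = ln 2 / 0.53 = 1.308 d⁻¹.
2.967·exp(−k·t) = 0.35 → t = ln(2.967/0.35)/k = 141200 s = 39.22 h.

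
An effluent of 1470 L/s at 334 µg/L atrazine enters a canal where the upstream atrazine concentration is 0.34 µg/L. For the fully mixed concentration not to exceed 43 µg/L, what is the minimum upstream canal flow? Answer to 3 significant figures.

Set C_mix = 43: (Q·0.3400 + 1470·334.0) / (Q + 1470) = 43
→ Q = 1470·(334.0 − 43)/(43 − 0.3400) = 10030 L/s.

10000 L/s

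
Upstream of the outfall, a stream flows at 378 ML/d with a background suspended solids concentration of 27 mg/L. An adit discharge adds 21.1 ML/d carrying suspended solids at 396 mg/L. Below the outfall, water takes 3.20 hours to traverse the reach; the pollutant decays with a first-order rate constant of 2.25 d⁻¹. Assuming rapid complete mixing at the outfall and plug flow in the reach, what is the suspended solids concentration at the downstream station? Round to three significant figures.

Mass balance: C = (378.0·27.00 + 21.10·396.0) / 399.1 = 18560/399.1 = 46.51 mg/L.
Decay over the reach: 46.51·exp(−kt) = 46.51·0.7408 = 34.45 mg/L.

34.5 mg/L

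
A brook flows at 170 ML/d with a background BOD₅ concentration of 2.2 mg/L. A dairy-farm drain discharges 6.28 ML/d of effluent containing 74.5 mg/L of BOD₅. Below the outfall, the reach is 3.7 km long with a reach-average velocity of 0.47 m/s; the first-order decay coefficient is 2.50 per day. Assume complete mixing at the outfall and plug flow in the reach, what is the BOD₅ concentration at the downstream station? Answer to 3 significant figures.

Mixed concentration C = ΣQC/ΣQ = (170.0·2.200 + 6.280·74.50) / 176.3 = 841.9/176.3 = 4.776 mg/L.
Travel time t = 3.7·1000 / 0.47 = 7872 s = 2.187 h.
After decay, C = 4.776 × e^(−kt) = 4.776 × 0.7963 = 3.803 mg/L.

3.80 mg/L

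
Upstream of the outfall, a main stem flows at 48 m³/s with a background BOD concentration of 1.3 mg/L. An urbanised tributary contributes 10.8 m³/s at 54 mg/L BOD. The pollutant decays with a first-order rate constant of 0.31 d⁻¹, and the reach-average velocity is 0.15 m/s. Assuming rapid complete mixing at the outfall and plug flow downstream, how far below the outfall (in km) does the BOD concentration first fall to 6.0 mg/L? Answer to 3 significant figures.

25.3 km

Conservation of mass: C = (48.00·1.300 + 10.80·54.00) / 58.80 = 645.6/58.80 = 10.98 mg/L.
Set 10.98·exp(−k·t) = 6.0 → t = ln(10.98/6.0)/k = 168400 s = 46.78 h.
Distance = v·t = 0.15·168400 = 25260 m = 25.26 km.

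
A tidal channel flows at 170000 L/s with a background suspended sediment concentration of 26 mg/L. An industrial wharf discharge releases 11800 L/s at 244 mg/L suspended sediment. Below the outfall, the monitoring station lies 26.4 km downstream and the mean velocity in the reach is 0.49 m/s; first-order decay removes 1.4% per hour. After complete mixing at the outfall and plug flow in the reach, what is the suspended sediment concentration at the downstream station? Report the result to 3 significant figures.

32.5 mg/L

Mass balance: C = (170000·26.00 + 11800·244.0) / 181800 = 7299000/181800 = 40.15 mg/L.
Travel time t = 26.4·1000 / 0.49 = 53880 s = 14.97 h.
1.4%/h lost → k = −ln(1 − 0.014) = 0.01410 h⁻¹.
Decay over the reach: 40.15·exp(−kt) = 40.15·0.8098 = 32.51 mg/L.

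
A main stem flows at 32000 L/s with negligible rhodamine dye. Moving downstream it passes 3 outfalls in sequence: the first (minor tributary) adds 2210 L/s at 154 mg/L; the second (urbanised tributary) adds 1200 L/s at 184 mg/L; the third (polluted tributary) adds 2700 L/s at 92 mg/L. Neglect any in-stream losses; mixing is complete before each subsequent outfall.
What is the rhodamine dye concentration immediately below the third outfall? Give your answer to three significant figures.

Outfall 1: combined Q = 34210 L/s; C = (32000·0 + 2210·154.0)/34210 = 9.949 mg/L.
Outfall 2: combined Q = 35410 L/s; C = (34210·9.949 + 1200·184.0)/35410 = 15.85 mg/L.
Outfall 3: combined Q = 38110 L/s; C = (35410·15.85 + 2700·92.00)/38110 = 21.24 mg/L.

21.2 mg/L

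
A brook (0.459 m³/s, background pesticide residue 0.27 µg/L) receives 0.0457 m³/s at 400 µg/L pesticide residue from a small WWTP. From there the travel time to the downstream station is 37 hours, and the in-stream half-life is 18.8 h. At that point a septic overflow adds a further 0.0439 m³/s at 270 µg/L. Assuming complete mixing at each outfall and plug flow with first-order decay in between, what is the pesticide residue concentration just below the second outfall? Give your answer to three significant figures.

After mixing, C = (0.4590·0.2700 + 0.04570·400.0) / 0.5047 = 18.40/0.5047 = 36.47 µg/L; combined flow 0.5047 m³/s.
Half-life 18.8 h → k = ln 2 / 18.8 = 0.03687 h⁻¹ = 0.8849 d⁻¹.
Decay over the reach: 36.47·exp(−kt) = 36.47·0.2556 = 9.320 µg/L.
At the second outfall, C = (0.5047·9.320 + 0.04390·270.0) / (0.5047 + 0.04390) = 30.18 µg/L.

30.2 µg/L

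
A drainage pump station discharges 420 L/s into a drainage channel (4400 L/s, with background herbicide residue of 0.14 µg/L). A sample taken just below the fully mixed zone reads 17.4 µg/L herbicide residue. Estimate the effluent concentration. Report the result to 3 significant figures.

Mass balance: 4400·0.1400 + 420.0·Cₑ = 4820·17.40
→ Cₑ = (4820·17.40 − 4400·0.1400) / 420.0 = 198.2 µg/L.

198 µg/L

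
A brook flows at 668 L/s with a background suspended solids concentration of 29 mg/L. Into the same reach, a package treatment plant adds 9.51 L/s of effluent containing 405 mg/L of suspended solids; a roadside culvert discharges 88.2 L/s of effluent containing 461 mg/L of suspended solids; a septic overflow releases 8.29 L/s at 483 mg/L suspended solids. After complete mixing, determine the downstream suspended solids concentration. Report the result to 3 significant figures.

87.7 mg/L

Mass balance: C = (668.0·29.00 + 9.510·405.0 + 88.20·461.0 + 8.290·483.0) / 774.0 = 67890/774.0 = 87.71 mg/L.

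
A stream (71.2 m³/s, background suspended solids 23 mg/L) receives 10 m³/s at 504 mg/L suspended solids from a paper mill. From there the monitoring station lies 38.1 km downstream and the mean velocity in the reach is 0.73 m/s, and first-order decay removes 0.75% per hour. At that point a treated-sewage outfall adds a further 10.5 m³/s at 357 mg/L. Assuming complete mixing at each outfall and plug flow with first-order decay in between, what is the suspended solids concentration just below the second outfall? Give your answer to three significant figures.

Mixed concentration C = ΣQC/ΣQ = (71.20·23.00 + 10.00·504.0) / 81.20 = 6678/81.20 = 82.24 mg/L; combined flow 81.20 m³/s.
Travel time t = 38.1·1000 / 0.73 = 52190 s = 14.50 h.
0.75%/h lost → k = −ln(1 − 0.0075) = 0.007528 h⁻¹.
Decay over the reach: 82.24·exp(−kt) = 82.24·0.8966 = 73.73 mg/L.
Second outfall: C = (81.20·73.73 + 10.50·357.0)/91.70 = 106.2 mg/L.

106 mg/L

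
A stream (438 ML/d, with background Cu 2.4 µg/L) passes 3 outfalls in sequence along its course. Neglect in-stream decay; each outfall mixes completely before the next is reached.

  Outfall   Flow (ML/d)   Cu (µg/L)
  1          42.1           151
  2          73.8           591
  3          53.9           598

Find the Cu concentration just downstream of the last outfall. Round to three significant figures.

137 µg/L

After outfall 1: Q = 438.0 + 42.10 = 480.1 ML/d; C = (438.0·2.400 + 42.10·151.0)/480.1 = 15.43 µg/L.
After outfall 2: Q = 480.1 + 73.80 = 553.9 ML/d; C = (480.1·15.43 + 73.80·591.0)/553.9 = 92.12 µg/L.
After outfall 3: Q = 553.9 + 53.90 = 607.8 ML/d; C = (553.9·92.12 + 53.90·598.0)/607.8 = 137.0 µg/L.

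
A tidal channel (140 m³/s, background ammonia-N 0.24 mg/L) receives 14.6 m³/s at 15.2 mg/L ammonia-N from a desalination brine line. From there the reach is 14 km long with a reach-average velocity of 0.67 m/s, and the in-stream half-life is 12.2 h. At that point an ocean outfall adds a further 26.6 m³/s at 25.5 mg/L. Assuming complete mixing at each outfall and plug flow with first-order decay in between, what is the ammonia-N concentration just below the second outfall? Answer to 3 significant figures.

Conservation of mass: C = (140.0·0.2400 + 14.60·15.20) / 154.6 = 255.5/154.6 = 1.653 mg/L; combined flow 154.6 m³/s.
Travel time t = 14·1000 / 0.67 = 20900 s = 5.804 h.
Half-life 12.2 h → k = ln 2 / 12.2 = 0.05682 h⁻¹ = 1.364 d⁻¹.
Decay over the reach: 1.653·exp(−kt) = 1.653·0.7191 = 1.188 mg/L.
At the second outfall, C = (154.6·1.188 + 26.60·25.50) / (154.6 + 26.60) = 4.757 mg/L.

4.76 mg/L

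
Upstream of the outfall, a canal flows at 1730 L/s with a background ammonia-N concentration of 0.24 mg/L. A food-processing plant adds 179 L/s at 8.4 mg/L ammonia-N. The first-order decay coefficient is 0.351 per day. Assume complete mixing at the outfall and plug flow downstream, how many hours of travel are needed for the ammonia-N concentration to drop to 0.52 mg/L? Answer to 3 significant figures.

Flow-weighted average: C = (1730·0.2400 + 179.0·8.400) / 1909 = 1919/1909 = 1.005 mg/L.
1.005·exp(−k·t) = 0.52 → t = ln(1.005/0.52)/k = 162200 s = 45.06 h.

45.1 h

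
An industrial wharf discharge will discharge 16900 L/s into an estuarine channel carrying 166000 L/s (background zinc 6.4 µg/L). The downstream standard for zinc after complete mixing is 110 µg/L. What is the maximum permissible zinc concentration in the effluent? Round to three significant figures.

1130 µg/L

At the limit, (Qr·Cr + Qe·Cₑ)/(Qr + Qe) = 110:
Cₑ = (182900·110 − 166000·6.400) / 16900 = 1128 µg/L.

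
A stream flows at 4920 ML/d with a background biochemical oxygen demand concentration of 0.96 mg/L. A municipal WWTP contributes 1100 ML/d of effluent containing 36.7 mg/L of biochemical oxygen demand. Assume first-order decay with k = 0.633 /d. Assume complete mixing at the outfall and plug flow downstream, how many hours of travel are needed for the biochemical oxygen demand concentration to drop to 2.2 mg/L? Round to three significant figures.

Mass balance: C = (4920·0.9600 + 1100·36.70) / 6020 = 45090/6020 = 7.491 mg/L.
7.491·exp(−k·t) = 2.2 → t = ln(7.491/2.2)/k = 167200 s = 46.45 h.

46.5 h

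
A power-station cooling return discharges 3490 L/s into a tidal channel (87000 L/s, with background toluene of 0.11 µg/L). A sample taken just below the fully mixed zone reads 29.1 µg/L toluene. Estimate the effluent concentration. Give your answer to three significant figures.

Mass balance: 87000·0.1100 + 3490·Cₑ = 90490·29.10
→ Cₑ = (90490·29.10 − 87000·0.1100) / 3490 = 751.8 µg/L.

752 µg/L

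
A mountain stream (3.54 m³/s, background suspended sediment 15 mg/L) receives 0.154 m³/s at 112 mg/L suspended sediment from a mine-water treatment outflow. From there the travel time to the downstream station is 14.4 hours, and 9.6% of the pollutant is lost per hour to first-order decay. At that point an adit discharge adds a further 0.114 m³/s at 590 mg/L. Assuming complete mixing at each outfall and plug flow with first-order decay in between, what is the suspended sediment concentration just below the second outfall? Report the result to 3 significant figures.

22.0 mg/L

After mixing, C = (3.540·15.00 + 0.1540·112.0) / 3.694 = 70.35/3.694 = 19.04 mg/L; combined flow 3.694 m³/s.
9.6%/h lost → k = −ln(1 − 0.096) = 0.1009 h⁻¹.
After decay, C = 19.04 × e^(−kt) = 19.04 × 0.2338 = 4.452 mg/L.
At the second outfall, C = (3.694·4.452 + 0.1140·590.0) / (3.694 + 0.1140) = 21.98 mg/L.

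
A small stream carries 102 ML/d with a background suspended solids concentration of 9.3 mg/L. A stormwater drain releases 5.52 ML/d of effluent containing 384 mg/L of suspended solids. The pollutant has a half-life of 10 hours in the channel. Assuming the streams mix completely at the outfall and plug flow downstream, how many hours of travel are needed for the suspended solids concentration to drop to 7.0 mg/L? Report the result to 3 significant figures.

Conservation of mass: C = (102.0·9.300 + 5.520·384.0) / 107.5 = 3068/107.5 = 28.54 mg/L.
Half-life 10 h → k = ln 2 / 10 = 0.06931 h⁻¹ = 1.664 d⁻¹.
28.54·exp(−k·t) = 7.0 → t = ln(28.54/7.0)/k = 72990 s = 20.27 h.

20.3 h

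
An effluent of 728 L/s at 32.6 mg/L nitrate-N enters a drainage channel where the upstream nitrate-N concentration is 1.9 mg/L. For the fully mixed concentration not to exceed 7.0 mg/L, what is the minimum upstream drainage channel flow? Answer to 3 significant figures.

Set C_mix = 7.0: (Q·1.900 + 728.0·32.60) / (Q + 728.0) = 7.0
→ Q = 728.0·(32.60 − 7.0)/(7.0 − 1.900) = 3654 L/s.

3650 L/s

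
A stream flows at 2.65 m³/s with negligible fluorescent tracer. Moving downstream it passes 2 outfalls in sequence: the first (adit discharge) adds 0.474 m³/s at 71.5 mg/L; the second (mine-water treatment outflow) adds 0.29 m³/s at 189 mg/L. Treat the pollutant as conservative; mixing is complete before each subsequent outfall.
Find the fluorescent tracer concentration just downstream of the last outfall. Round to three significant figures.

26.0 mg/L

Outfall 1: combined Q = 3.124 m³/s; C = (2.650·0 + 0.4740·71.50)/3.124 = 10.85 mg/L.
Outfall 2: combined Q = 3.414 m³/s; C = (3.124·10.85 + 0.2900·189.0)/3.414 = 25.98 mg/L.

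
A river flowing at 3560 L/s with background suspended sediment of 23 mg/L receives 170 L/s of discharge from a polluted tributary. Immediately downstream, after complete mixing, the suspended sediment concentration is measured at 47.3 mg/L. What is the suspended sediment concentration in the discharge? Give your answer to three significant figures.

Mass balance: 3560·23.00 + 170.0·Cₑ = 3730·47.30
→ Cₑ = (3730·47.30 − 3560·23.00) / 170.0 = 556.2 mg/L.

556 mg/L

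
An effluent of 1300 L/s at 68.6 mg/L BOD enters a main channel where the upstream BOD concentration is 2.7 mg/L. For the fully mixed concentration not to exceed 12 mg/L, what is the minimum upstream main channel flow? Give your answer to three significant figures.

Set C_mix = 12: (Q·2.700 + 1300·68.60) / (Q + 1300) = 12
→ Q = 1300·(68.60 − 12)/(12 − 2.700) = 7912 L/s.

7910 L/s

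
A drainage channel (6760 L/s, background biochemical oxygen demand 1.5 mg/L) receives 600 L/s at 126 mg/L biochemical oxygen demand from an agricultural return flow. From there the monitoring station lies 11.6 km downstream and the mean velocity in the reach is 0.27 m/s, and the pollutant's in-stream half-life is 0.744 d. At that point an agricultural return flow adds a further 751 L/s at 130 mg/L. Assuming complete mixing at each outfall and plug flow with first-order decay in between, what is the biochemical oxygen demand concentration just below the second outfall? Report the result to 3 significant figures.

Mass balance: C = (6760·1.500 + 600.0·126.0) / 7360 = 85740/7360 = 11.65 mg/L; combined flow 7360 L/s.
Travel time t = 11.6·1000 / 0.27 = 42960 s = 11.93 h.
Half-life 0.744 d → k = ln 2 / 0.744 = 0.9316 d⁻¹.
First-order decay: C = 11.65·exp(−k·t) = 11.65·0.6292 = 7.330 mg/L.
Second outfall: C = (7360·7.330 + 751.0·130.0)/8111 = 18.69 mg/L.

18.7 mg/L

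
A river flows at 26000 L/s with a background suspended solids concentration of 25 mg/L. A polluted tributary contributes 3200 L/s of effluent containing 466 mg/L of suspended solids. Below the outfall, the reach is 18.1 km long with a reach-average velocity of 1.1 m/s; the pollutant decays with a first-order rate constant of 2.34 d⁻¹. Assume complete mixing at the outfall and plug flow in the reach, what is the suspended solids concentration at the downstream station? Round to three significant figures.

47.0 mg/L

Mixed concentration C = ΣQC/ΣQ = (26000·25.00 + 3200·466.0) / 29200 = 2141000/29200 = 73.33 mg/L.
Travel time t = 18.1·1000 / 1.1 = 16450 s = 4.571 h.
First-order decay: C = 73.33·exp(−k·t) = 73.33·0.6404 = 46.96 mg/L.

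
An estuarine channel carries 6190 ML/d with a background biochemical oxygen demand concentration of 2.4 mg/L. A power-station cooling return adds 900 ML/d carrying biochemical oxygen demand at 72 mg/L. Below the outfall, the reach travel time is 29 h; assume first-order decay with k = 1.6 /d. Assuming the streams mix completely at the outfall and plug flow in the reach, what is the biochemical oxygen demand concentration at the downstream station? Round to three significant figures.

1.63 mg/L

After mixing, C = (6190·2.400 + 900.0·72.00) / 7090 = 79660/7090 = 11.23 mg/L.
After decay, C = 11.23 × e^(−kt) = 11.23 × 0.1447 = 1.625 mg/L.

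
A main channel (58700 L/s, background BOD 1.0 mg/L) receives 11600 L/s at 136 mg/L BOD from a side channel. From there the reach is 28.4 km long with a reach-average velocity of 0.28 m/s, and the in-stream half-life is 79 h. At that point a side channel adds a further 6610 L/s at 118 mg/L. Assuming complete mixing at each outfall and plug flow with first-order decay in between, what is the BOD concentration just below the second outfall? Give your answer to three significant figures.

Flow-weighted average: C = (58700·1.000 + 11600·136.0) / 70300 = 1636000/70300 = 23.28 mg/L; combined flow 70300 L/s.
Travel time t = 28.4·1000 / 0.28 = 101400 s = 28.17 h.
Half-life 79 h → k = ln 2 / 79 = 0.008774 h⁻¹ = 0.2106 d⁻¹.
First-order decay: C = 23.28·exp(−k·t) = 23.28·0.7810 = 18.18 mg/L.
Second outfall: C = (70300·18.18 + 6610·118.0)/76910 = 26.76 mg/L.

26.8 mg/L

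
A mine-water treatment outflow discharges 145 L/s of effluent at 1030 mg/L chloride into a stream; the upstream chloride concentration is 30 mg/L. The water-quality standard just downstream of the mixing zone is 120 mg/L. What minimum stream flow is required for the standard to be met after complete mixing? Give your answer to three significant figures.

1470 L/s

Set C_mix = 120: (Q·30.00 + 145.0·1030) / (Q + 145.0) = 120
→ Q = 145.0·(1030 − 120)/(120 − 30.00) = 1466 L/s.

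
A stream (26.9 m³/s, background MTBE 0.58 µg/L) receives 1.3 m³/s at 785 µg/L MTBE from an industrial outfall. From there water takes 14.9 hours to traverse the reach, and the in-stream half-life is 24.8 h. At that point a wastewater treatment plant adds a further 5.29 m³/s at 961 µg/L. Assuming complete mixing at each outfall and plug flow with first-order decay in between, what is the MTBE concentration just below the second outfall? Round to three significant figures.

Flow-weighted average: C = (26.90·0.5800 + 1.300·785.0) / 28.20 = 1036/28.20 = 36.74 µg/L; combined flow 28.20 m³/s.
Half-life 24.8 h → k = ln 2 / 24.8 = 0.02795 h⁻¹ = 0.6708 d⁻¹.
First-order decay: C = 36.74·exp(−k·t) = 36.74·0.6594 = 24.23 µg/L.
Second outfall: C = (28.20·24.23 + 5.290·961.0)/33.49 = 172.2 µg/L.

172 µg/L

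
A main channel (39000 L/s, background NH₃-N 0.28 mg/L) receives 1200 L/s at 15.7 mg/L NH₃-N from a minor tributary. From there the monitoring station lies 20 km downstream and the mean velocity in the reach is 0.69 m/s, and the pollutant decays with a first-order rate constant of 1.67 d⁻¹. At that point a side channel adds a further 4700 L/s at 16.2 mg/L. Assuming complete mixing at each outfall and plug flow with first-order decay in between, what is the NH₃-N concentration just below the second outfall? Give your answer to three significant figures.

2.07 mg/L

After mixing, C = (39000·0.2800 + 1200·15.70) / 40200 = 29760/40200 = 0.7403 mg/L; combined flow 40200 L/s.
Travel time t = 20·1000 / 0.69 = 28990 s = 8.052 h.
Decay over the reach: 0.7403·exp(−kt) = 0.7403·0.5711 = 0.4228 mg/L.
At the second outfall, C = (40200·0.4228 + 4700·16.20) / (40200 + 4700) = 2.074 mg/L.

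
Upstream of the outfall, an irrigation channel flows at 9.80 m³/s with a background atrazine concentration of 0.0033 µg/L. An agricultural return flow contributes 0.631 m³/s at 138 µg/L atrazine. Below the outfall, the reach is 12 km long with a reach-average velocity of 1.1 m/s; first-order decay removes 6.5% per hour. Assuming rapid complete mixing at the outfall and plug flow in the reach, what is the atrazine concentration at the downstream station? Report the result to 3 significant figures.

6.81 µg/L

Flow-weighted average: C = (9.800·0.003300 + 0.6310·138.0) / 10.43 = 87.11/10.43 = 8.351 µg/L.
Travel time t = 12·1000 / 1.1 = 10910 s = 3.030 h.
6.5%/h lost → k = −ln(1 − 0.065) = 0.06721 h⁻¹.
Applying C = C₀e^(−kt): 8.351 × 0.8157 = 6.812 µg/L.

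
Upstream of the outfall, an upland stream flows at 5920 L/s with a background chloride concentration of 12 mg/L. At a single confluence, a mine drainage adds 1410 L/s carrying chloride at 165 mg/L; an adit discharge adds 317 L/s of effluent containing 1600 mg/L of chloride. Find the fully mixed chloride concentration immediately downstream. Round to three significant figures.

106 mg/L

Flow-weighted average: C = (5920·12.00 + 1410·165.0 + 317.0·1600) / 7647 = 810900/7647 = 106.0 mg/L.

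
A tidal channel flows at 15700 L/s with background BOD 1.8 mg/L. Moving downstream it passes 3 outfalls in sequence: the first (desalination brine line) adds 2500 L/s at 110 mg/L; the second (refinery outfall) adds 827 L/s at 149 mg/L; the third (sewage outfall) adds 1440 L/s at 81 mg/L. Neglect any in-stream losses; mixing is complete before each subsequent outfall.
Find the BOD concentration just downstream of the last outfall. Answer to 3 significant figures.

26.5 mg/L

After outfall 1: Q = 15700 + 2500 = 18200 L/s; C = (15700·1.800 + 2500·110.0)/18200 = 16.66 mg/L.
After outfall 2: Q = 18200 + 827.0 = 19030 L/s; C = (18200·16.66 + 827.0·149.0)/19030 = 22.41 mg/L.
After outfall 3: Q = 19030 + 1440 = 20470 L/s; C = (19030·22.41 + 1440·81.00)/20470 = 26.54 mg/L.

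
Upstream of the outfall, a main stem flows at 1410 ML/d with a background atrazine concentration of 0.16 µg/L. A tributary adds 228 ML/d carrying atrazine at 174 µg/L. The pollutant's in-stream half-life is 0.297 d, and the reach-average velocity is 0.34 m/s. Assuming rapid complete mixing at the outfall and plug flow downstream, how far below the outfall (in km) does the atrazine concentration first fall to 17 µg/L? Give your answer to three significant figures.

Mixed concentration C = ΣQC/ΣQ = (1410·0.1600 + 228.0·174.0) / 1638 = 39900/1638 = 24.36 µg/L.
Half-life 0.297 d → k = ln 2 / 0.297 = 2.334 d⁻¹.
Set 24.36·exp(−k·t) = 17 → t = ln(24.36/17)/k = 13310 s = 3.698 h.
Distance = v·t = 0.34·13310 = 4527 m = 4.527 km.

4.53 km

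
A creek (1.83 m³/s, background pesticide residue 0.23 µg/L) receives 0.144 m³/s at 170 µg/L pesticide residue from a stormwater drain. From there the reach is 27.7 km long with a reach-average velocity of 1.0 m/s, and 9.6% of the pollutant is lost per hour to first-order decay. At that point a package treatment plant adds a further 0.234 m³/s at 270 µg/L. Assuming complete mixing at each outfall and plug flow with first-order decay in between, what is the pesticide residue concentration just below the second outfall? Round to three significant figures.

33.8 µg/L

Mass balance: C = (1.830·0.2300 + 0.1440·170.0) / 1.974 = 24.90/1.974 = 12.61 µg/L; combined flow 1.974 m³/s.
Travel time t = 27.7·1000 / 1.0 = 27700 s = 7.694 h.
9.6%/h lost → k = −ln(1 − 0.096) = 0.1009 h⁻¹.
After decay, C = 12.61 × e^(−kt) = 12.61 × 0.4600 = 5.802 µg/L.
Second outfall: C = (1.974·5.802 + 0.2340·270.0)/2.208 = 33.80 µg/L.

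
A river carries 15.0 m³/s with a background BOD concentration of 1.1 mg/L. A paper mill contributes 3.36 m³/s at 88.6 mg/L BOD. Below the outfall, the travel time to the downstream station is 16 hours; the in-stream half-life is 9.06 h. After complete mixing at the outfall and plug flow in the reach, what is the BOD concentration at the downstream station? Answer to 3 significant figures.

Mixed concentration C = ΣQC/ΣQ = (15.00·1.100 + 3.360·88.60) / 18.36 = 314.2/18.36 = 17.11 mg/L.
Half-life 9.06 h → k = ln 2 / 9.06 = 0.07651 h⁻¹ = 1.836 d⁻¹.
Decay over the reach: 17.11·exp(−kt) = 17.11·0.2940 = 5.032 mg/L.

5.03 mg/L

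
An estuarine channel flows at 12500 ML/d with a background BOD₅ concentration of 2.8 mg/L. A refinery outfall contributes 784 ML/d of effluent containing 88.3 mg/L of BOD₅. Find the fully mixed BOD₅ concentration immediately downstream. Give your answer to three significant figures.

7.85 mg/L

Conservation of mass: C = (12500·2.800 + 784.0·88.30) / 13280 = 104200/13280 = 7.846 mg/L.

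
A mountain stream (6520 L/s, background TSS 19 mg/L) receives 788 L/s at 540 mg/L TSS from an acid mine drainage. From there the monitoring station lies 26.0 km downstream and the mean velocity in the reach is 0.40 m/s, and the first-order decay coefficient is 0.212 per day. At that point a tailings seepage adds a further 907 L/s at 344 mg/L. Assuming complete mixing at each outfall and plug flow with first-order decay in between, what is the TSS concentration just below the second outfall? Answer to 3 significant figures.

95.0 mg/L

Mixed concentration C = ΣQC/ΣQ = (6520·19.00 + 788.0·540.0) / 7308 = 549400/7308 = 75.18 mg/L; combined flow 7308 L/s.
Travel time t = 26.0·1000 / 0.40 = 65000 s = 18.06 h.
Decay over the reach: 75.18·exp(−kt) = 75.18·0.8526 = 64.10 mg/L.
Second outfall: C = (7308·64.10 + 907.0·344.0)/8215 = 95.00 mg/L.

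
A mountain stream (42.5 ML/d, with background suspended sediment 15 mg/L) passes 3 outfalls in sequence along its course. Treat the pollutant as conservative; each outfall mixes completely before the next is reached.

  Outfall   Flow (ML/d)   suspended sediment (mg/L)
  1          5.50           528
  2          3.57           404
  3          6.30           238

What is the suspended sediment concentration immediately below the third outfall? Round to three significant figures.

112 mg/L

Outfall 1: combined Q = 48.00 ML/d; C = (42.50·15.00 + 5.500·528.0)/48.00 = 73.78 mg/L.
Outfall 2: combined Q = 51.57 ML/d; C = (48.00·73.78 + 3.570·404.0)/51.57 = 96.64 mg/L.
Outfall 3: combined Q = 57.87 ML/d; C = (51.57·96.64 + 6.300·238.0)/57.87 = 112.0 mg/L.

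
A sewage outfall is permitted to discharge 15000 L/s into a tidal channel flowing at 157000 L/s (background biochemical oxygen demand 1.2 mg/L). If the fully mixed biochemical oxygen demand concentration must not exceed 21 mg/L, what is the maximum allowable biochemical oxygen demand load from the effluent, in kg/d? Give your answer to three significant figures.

Mass balance at the limit: 157000·1.200 + 15000·Cₑ = 172000·21 → Cₑ = 228.2 mg/L.
15000 L/s = 15.00 m³/s. Load = 15.00 m³/s × 228.2 g/m³ × 86 400 s/d = 295800 kg/d.

296000 kg/d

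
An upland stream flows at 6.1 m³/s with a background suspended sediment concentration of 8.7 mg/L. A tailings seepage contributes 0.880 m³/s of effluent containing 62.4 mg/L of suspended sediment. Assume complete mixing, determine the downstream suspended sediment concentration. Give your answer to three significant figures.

Conservation of mass: C = (6.100·8.700 + 0.8800·62.40) / 6.980 = 108.0/6.980 = 15.47 mg/L.

15.5 mg/L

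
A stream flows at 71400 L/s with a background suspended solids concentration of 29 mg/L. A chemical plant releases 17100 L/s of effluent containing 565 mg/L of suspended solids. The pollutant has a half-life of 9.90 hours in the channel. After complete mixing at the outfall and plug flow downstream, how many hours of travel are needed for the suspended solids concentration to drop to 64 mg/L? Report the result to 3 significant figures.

10.4 h

After mixing, C = (71400·29.00 + 17100·565.0) / 88500 = 11730000/88500 = 132.6 mg/L.
Half-life 9.90 h → k = ln 2 / 9.90 = 0.07001 h⁻¹ = 1.680 d⁻¹.
132.6·exp(−k·t) = 64 → t = ln(132.6/64)/k = 37440 s = 10.40 h.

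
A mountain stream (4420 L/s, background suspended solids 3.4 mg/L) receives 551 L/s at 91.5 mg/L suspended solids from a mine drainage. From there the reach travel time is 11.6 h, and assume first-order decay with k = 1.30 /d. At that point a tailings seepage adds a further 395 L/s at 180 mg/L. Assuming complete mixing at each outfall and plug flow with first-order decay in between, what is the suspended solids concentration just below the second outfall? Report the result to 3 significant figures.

Flow-weighted average: C = (4420·3.400 + 551.0·91.50) / 4971 = 65440/4971 = 13.17 mg/L; combined flow 4971 L/s.
First-order decay: C = 13.17·exp(−k·t) = 13.17·0.5335 = 7.023 mg/L.
At the second outfall, C = (4971·7.023 + 395.0·180.0) / (4971 + 395.0) = 19.76 mg/L.

19.8 mg/L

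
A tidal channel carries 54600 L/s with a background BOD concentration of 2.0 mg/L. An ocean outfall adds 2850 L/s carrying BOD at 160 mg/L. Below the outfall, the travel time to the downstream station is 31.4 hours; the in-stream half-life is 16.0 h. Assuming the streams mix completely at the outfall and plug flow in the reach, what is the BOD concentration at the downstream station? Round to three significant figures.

2.52 mg/L

Flow-weighted average: C = (54600·2.000 + 2850·160.0) / 57450 = 565200/57450 = 9.838 mg/L.
Half-life 16.0 h → k = ln 2 / 16.0 = 0.04332 h⁻¹ = 1.040 d⁻¹.
Decay over the reach: 9.838·exp(−kt) = 9.838·0.2566 = 2.524 mg/L.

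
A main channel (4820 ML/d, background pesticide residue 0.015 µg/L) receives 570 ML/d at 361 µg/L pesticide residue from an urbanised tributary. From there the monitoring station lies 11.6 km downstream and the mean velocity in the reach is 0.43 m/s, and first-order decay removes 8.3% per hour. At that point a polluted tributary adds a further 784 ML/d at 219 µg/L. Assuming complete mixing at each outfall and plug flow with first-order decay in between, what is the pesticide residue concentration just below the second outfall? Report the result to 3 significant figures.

After mixing, C = (4820·0.01500 + 570.0·361.0) / 5390 = 205800/5390 = 38.19 µg/L; combined flow 5390 ML/d.
Travel time t = 11.6·1000 / 0.43 = 26980 s = 7.494 h.
8.3%/h lost → k = −ln(1 − 0.083) = 0.08665 h⁻¹.
First-order decay: C = 38.19·exp(−k·t) = 38.19·0.5224 = 19.95 µg/L.
At the second outfall, C = (5390·19.95 + 784.0·219.0) / (5390 + 784.0) = 45.23 µg/L.

45.2 µg/L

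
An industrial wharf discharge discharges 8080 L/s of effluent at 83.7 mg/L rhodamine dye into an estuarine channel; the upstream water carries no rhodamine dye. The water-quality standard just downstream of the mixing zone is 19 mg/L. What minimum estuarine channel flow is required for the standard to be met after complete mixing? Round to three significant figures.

27500 L/s

Set C_mix = 19: (Q·0 + 8080·83.70) / (Q + 8080) = 19
→ Q = 8080·(83.70 − 19)/(19 − 0) = 27510 L/s.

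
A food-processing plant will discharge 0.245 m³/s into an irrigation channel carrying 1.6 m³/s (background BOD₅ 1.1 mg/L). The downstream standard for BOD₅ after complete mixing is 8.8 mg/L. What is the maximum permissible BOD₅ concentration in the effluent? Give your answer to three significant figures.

At the limit, (Qr·Cr + Qe·Cₑ)/(Qr + Qe) = 8.8:
Cₑ = (1.845·8.8 − 1.600·1.100) / 0.2450 = 59.09 mg/L.

59.1 mg/L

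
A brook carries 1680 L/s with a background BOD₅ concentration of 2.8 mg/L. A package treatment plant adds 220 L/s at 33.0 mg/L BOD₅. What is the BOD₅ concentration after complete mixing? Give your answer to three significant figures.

Conservation of mass: C = (1680·2.800 + 220.0·33.00) / 1900 = 11960/1900 = 6.297 mg/L.

6.30 mg/L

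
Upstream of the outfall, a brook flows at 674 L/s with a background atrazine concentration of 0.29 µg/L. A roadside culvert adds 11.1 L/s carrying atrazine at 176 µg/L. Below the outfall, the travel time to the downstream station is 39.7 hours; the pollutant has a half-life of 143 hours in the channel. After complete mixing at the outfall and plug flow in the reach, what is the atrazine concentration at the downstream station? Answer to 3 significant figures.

2.59 µg/L

Conservation of mass: C = (674.0·0.2900 + 11.10·176.0) / 685.1 = 2149/685.1 = 3.137 µg/L.
Half-life 143 h → k = ln 2 / 143 = 0.004847 h⁻¹ = 0.1163 d⁻¹.
After decay, C = 3.137 × e^(−kt) = 3.137 × 0.8249 = 2.588 µg/L.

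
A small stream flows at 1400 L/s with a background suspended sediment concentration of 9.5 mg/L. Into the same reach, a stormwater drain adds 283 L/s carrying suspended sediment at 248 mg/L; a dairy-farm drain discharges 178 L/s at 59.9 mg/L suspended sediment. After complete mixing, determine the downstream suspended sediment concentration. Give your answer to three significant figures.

Flow-weighted average: C = (1400·9.500 + 283.0·248.0 + 178.0·59.90) / 1861 = 94150/1861 = 50.59 mg/L.

50.6 mg/L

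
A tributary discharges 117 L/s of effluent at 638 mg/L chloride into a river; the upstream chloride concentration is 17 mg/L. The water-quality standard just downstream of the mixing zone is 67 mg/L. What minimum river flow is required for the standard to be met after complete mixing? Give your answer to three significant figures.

Set C_mix = 67: (Q·17.00 + 117.0·638.0) / (Q + 117.0) = 67
→ Q = 117.0·(638.0 − 67)/(67 − 17.00) = 1336 L/s.

1340 L/s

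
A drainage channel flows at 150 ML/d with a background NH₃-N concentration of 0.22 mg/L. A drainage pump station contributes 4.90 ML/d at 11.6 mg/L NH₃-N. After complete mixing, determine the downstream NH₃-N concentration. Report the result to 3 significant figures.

Conservation of mass: C = (150.0·0.2200 + 4.900·11.60) / 154.9 = 89.84/154.9 = 0.5800 mg/L.

0.580 mg/L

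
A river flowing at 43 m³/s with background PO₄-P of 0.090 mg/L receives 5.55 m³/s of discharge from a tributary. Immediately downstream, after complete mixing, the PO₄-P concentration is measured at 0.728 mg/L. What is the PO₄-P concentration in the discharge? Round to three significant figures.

Mass balance: 43.00·0.09000 + 5.550·Cₑ = 48.55·0.7280
→ Cₑ = (48.55·0.7280 − 43.00·0.09000) / 5.550 = 5.671 mg/L.

5.67 mg/L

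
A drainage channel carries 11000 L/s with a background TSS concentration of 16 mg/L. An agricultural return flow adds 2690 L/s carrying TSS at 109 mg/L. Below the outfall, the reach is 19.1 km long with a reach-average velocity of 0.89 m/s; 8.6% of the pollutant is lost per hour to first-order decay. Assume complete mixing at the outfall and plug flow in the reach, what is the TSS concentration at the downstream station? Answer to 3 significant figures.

Conservation of mass: C = (11000·16.00 + 2690·109.0) / 13690 = 469200/13690 = 34.27 mg/L.
Travel time t = 19.1·1000 / 0.89 = 21460 s = 5.961 h.
8.6%/h lost → k = −ln(1 − 0.086) = 0.08992 h⁻¹.
After decay, C = 34.27 × e^(−kt) = 34.27 × 0.5850 = 20.05 mg/L.

20.1 mg/L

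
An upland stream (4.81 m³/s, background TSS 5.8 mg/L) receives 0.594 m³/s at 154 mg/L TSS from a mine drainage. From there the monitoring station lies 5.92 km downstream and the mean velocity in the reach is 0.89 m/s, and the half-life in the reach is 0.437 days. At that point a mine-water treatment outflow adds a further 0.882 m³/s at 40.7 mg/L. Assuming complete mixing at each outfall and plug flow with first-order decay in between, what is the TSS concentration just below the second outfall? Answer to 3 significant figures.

Conservation of mass: C = (4.810·5.800 + 0.5940·154.0) / 5.404 = 119.4/5.404 = 22.09 mg/L; combined flow 5.404 m³/s.
Travel time t = 5.92·1000 / 0.89 = 6652 s = 1.848 h.
Half-life 0.437 d → k = ln 2 / 0.437 = 1.586 d⁻¹.
Applying C = C₀e^(−kt): 22.09 × 0.8850 = 19.55 mg/L.
Second outfall: C = (5.404·19.55 + 0.8820·40.70)/6.286 = 22.52 mg/L.

22.5 mg/L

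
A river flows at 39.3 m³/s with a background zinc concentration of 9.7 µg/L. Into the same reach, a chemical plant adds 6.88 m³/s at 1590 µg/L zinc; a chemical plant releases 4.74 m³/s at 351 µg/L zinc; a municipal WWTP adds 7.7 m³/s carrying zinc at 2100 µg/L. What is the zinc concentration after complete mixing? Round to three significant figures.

497 µg/L

Mass balance: C = (39.30·9.700 + 6.880·1590 + 4.740·351.0 + 7.700·2100) / 58.62 = 29150/58.62 = 497.3 µg/L.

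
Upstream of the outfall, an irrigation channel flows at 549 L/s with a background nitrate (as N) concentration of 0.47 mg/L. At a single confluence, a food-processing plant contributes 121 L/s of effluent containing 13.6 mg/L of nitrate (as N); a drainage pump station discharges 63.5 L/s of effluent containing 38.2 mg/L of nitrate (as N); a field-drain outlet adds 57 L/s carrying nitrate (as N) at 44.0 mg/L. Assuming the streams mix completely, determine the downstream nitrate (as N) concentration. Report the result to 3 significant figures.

8.65 mg/L

Mixed concentration C = ΣQC/ΣQ = (549.0·0.4700 + 121.0·13.60 + 63.50·38.20 + 57.00·44.00) / 790.5 = 6837/790.5 = 8.649 mg/L.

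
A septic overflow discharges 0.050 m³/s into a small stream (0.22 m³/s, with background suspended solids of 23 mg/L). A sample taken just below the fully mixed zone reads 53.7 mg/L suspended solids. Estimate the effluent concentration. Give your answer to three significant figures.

Mass balance: 0.2200·23.00 + 0.05000·Cₑ = 0.2700·53.70
→ Cₑ = (0.2700·53.70 − 0.2200·23.00) / 0.05000 = 188.8 mg/L.

189 mg/L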